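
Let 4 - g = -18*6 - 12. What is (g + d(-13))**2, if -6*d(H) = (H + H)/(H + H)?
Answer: 552049/36 ≈ 15335.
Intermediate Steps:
d(H) = -1/6 (d(H) = -(H + H)/(6*(H + H)) = -2*H/(6*(2*H)) = -2*H*1/(2*H)/6 = -1/6*1 = -1/6)
g = 124 (g = 4 - (-18*6 - 12) = 4 - (-108 - 12) = 4 - 1*(-120) = 4 + 120 = 124)
(g + d(-13))**2 = (124 - 1/6)**2 = (743/6)**2 = 552049/36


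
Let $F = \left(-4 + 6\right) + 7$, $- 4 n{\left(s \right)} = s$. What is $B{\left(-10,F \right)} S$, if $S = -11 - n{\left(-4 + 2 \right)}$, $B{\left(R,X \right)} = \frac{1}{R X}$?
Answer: $\frac{23}{180} \approx 0.12778$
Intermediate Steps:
$n{\left(s \right)} = - \frac{s}{4}$
$F = 9$ ($F = 2 + 7 = 9$)
$B{\left(R,X \right)} = \frac{1}{R X}$
$S = - \frac{23}{2}$ ($S = -11 - - \frac{-4 + 2}{4} = -11 - \left(- \frac{1}{4}\right) \left(-2\right) = -11 - \frac{1}{2} = - \frac{23}{2} \approx -11.5$)
$B{\left(-10,F \right)} S = \frac{1}{\left(-10\right) 9} \left(- \frac{23}{2}\right) = \left(- \frac{1}{10}\right) \frac{1}{9} \left(- \frac{23}{2}\right) = \left(- \frac{1}{90}\right) \left(- \frac{23}{2}\right) = \frac{23}{180}$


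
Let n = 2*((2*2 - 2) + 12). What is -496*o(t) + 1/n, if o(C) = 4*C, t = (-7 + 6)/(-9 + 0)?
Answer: -55543/252 ≈ -220.41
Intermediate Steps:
t = 1/9 (t = -1/(-9) = -1*(-1/9) = 1/9 ≈ 0.11111)
n = 28 (n = 2*((4 - 2) + 12) = 2*(2 + 12) = 2*14 = 28)
-496*o(t) + 1/n = -1984/9 + 1/28 = -55543/252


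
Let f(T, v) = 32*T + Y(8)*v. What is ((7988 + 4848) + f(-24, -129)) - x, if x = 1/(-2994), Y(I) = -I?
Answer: 39221401/2994 ≈ 13100.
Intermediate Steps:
x = -1/2994 ≈ -0.00033400
f(T, v) = -8*v + 32*T (f(T, v) = 32*T + (-1*8)*v = 32*T - 8*v = -8*v + 32*T)
((7988 + 4848) + f(-24, -129)) - x = ((7988 + 4848) + (-8*(-129) + 32*(-24))) - 1*(-1/2994) = (12836 + (1032 - 768)) + 1/2994 = (12836 + 264) + 1/2994 = 13100 + 1/2994 = 39221401/2994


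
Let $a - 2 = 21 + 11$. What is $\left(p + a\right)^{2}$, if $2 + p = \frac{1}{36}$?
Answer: $\frac{1329409}{1296} \approx 1025.8$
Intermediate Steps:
$p = - \frac{71}{36}$ ($p = -2 + \frac{1}{36} = - \frac{71}{36} \approx -1.9722$)
$a = 34$ ($a = 2 + \left(21 + 11\right) = 2 + 32 = 34$)
$\left(p + a\right)^{2} = \left(- \frac{71}{36} + 34\right)^{2} = \left(\frac{1153}{36}\right)^{2} = \frac{1329409}{1296}$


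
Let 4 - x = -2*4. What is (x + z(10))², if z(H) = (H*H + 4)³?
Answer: 1265346015376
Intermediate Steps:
x = 12 (x = 4 - (-2)*4 = 4 - 1*(-8) = 4 + 8 = 12)
z(H) = (4 + H²)³ (z(H) = (H² + 4)³ = (4 + H²)³)
(x + z(10))² = (12 + (4 + 10²)³)² = (12 + (4 + 100)³)² = (12 + 104³)² = (12 + 1124864)² = 1124876² = 1265346015376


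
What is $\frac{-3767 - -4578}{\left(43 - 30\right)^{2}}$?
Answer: $\frac{811}{169} \approx 4.7988$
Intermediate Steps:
$\frac{-3767 - -4578}{\left(43 - 30\right)^{2}} = \frac{-3767 + 4578}{13^{2}} = \frac{811}{169}$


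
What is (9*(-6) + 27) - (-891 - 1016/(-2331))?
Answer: 2012968/2331 ≈ 863.56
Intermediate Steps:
(9*(-6) + 27) - (-891 - 1016/(-2331)) = (-54 + 27) - (-891 - 1016*(-1)/2331) = -27 - (-891 - 1*(-1016/2331)) = -27 - (-891 + 1016/2331) = -27 - 1*(-2075905/2331) = -27 + 2075905/2331 = 2012968/2331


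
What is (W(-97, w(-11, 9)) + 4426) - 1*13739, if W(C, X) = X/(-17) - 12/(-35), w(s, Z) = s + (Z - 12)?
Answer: -5540541/595 ≈ -9311.8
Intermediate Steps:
w(s, Z) = -12 + Z + s (w(s, Z) = s + (-12 + Z) = -12 + Z + s)
W(C, X) = 12/35 - X/17 (W(C, X) = X*(-1/17) - 12*(-1/35) = -X/17 + 12/35 = 12/35 - X/17)
(W(-97, w(-11, 9)) + 4426) - 1*13739 = ((12/35 - (-12 + 9 - 11)/17) + 4426) - 1*13739 = ((12/35 - 1/17*(-14)) + 4426) - 13739 = ((12/35 + 14/17) + 4426) - 13739 = (694/595 + 4426) - 13739 = 2634164/595 - 13739 = -5540541/595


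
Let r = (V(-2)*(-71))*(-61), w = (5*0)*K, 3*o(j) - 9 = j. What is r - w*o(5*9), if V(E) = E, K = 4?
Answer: -8662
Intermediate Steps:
o(j) = 3 + j/3
w = 0 (w = (5*0)*4 = 0*4 = 0)
r = -8662 (r = -2*(-71)*(-61) = 142*(-61) = -8662)
r - w*o(5*9) = -8662 - 0*(3 + (5*9)/3) = -8662 - 0*(3 + (⅓)*45) = -8662 - 0*(3 + 15) = -8662 - 0*18 = -8662 - 1*0 = -8662 + 0 = -8662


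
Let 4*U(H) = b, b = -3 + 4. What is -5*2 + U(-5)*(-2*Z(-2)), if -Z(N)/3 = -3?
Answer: -29/2 ≈ -14.500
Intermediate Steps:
Z(N) = 9 (Z(N) = -3*(-3) = 9)
b = 1
U(H) = 1/4 (U(H) = (1/4)*1 = 1/4)
-5*2 + U(-5)*(-2*Z(-2)) = -5*2 + (-2*9)/4 = -10 + (1/4)*(-18) = -10 - 9/2 = -29/2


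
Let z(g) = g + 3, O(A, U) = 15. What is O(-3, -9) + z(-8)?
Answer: 10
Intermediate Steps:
z(g) = 3 + g
O(-3, -9) + z(-8) = 15 + (3 - 8) = 15 - 5 = 10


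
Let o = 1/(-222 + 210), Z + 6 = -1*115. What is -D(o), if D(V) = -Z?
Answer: -121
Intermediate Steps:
Z = -121 (Z = -6 - 1*115 = -6 - 115 = -121)
o = -1/12 (o = 1/(-12) = -1/12 ≈ -0.083333)
D(V) = 121 (D(V) = -1*(-121) = 121)
-D(o) = -1*121 = -121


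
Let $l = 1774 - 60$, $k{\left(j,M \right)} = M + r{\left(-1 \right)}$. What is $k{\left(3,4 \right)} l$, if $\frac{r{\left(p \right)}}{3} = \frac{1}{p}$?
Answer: $1714$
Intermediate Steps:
$r{\left(p \right)} = \frac{3}{p}$
$k{\left(j,M \right)} = -3 + M$ ($k{\left(j,M \right)} = M + \frac{3}{-1} = M + 3 \left(-1\right) = M - 3 = -3 + M$)
$l = 1714$ ($l = 1774 - 60 = 1714$)
$k{\left(3,4 \right)} l = \left(-3 + 4\right) 1714 = 1 \cdot 1714 = 1714$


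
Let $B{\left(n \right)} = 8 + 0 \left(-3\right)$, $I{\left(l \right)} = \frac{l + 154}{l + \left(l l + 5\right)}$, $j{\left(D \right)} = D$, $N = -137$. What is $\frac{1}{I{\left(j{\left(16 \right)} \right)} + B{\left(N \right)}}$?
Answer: $\frac{277}{2386} \approx 0.11609$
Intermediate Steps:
$I{\left(l \right)} = \frac{154 + l}{5 + l + l^{2}}$ ($I{\left(l \right)} = \frac{154 + l}{l + \left(l^{2} + 5\right)} = \frac{154 + l}{l + \left(5 + l^{2}\right)} = \frac{154 + l}{5 + l + l^{2}}$)
$B{\left(n \right)} = 8$ ($B{\left(n \right)} = 8 + 0 = 8$)
$\frac{1}{I{\left(j{\left(16 \right)} \right)} + B{\left(N \right)}} = \frac{1}{\frac{154 + 16}{5 + 16 + 16^{2}} + 8} = \frac{1}{\frac{1}{5 + 16 + 256} \cdot 170 + 8} = \frac{1}{\frac{1}{277} \cdot 170 + 8} = \frac{1}{\frac{170}{277} + 8} = \frac{1}{\frac{2386}{277}} = \frac{277}{2386}$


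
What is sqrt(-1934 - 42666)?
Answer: 10*I*sqrt(446) ≈ 211.19*I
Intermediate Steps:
sqrt(-1934 - 42666) = sqrt(-44600) = 10*I*sqrt(446)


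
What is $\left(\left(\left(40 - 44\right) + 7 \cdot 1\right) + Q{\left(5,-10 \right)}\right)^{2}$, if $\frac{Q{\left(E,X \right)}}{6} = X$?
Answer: $3249$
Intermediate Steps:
$Q{\left(E,X \right)} = 6 X$
$\left(\left(\left(40 - 44\right) + 7 \cdot 1\right) + Q{\left(5,-10 \right)}\right)^{2} = \left(\left(\left(40 - 44\right) + 7 \cdot 1\right) + 6 \left(-10\right)\right)^{2} = \left(\left(-4 + 7\right) - 60\right)^{2} = \left(3 - 60\right)^{2} = \left(-57\right)^{2} = 3249$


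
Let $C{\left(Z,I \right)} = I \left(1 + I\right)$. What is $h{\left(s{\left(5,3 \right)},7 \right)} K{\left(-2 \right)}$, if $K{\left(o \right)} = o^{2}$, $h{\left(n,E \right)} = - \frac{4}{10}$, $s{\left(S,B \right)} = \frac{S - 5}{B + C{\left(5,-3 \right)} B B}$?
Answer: $- \frac{8}{5} \approx -1.6$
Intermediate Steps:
$s{\left(S,B \right)} = \frac{-5 + S}{B + 6 B^{2}}$ ($s{\left(S,B \right)} = \frac{S - 5}{B + - 3 \left(1 - 3\right) B B} = \frac{-5 + S}{B + \left(-3\right) \left(-2\right) B B} = \frac{-5 + S}{B + 6 B B} = \frac{-5 + S}{B + 6 B^{2}}$)
$h{\left(n,E \right)} = - \frac{2}{5}$ ($h{\left(n,E \right)} = \left(-4\right) \frac{1}{10} = - \frac{2}{5}$)
$h{\left(s{\left(5,3 \right)},7 \right)} K{\left(-2 \right)} = - \frac{2 \left(-2\right)^{2}}{5} = \left(- \frac{2}{5}\right) 4 = - \frac{8}{5}$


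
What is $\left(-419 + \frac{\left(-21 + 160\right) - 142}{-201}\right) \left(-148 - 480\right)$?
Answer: $\frac{17629216}{67} \approx 2.6312 \cdot 10^{5}$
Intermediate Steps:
$\left(-419 + \frac{\left(-21 + 160\right) - 142}{-201}\right) \left(-148 - 480\right) = \left(-419 + \left(139 - 142\right) \left(- \frac{1}{201}\right)\right) \left(-628\right) = \left(-419 - - \frac{1}{67}\right) \left(-628\right) = \left(-419 + \frac{1}{67}\right) \left(-628\right) = \left(- \frac{28072}{67}\right) \left(-628\right) = \frac{17629216}{67}$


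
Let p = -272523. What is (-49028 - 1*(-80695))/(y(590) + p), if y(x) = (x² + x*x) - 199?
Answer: 31667/423478 ≈ 0.074778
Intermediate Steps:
y(x) = -199 + 2*x² (y(x) = (x² + x²) - 199 = 2*x² - 199 = -199 + 2*x²)
(-49028 - 1*(-80695))/(y(590) + p) = (-49028 - 1*(-80695))/((-199 + 2*590²) - 272523) = (-49028 + 80695)/((-199 + 2*348100) - 272523) = 31667/((-199 + 696200) - 272523) = 31667/(696001 - 272523) = 31667/423478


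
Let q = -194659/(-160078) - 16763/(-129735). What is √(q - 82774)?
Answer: I*√4127609458773446192970/223308810 ≈ 287.7*I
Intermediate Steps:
q = 27937472879/20767719330 (q = -194659*(-1/160078) - 16763*(-1/129735) = 194659/160078 + 16763/129735 = 27937472879/20767719330 ≈ 1.3452)
√(q - 82774) = √(27937472879/20767719330 - 82774) = √(-1718999262348541/20767719330) = I*√4127609458773446192970/223308810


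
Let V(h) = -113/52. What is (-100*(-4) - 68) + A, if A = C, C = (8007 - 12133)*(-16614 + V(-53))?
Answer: 1782525215/26 ≈ 6.8559e+7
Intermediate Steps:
V(h) = -113/52 (V(h) = -113*1/52 = -113/52)
C = 1782516583/26 (C = (8007 - 12133)*(-16614 - 113/52) = -4126*(-864041/52) = 1782516583/26 ≈ 6.8558e+7)
A = 1782516583/26 ≈ 6.8558e+7
(-100*(-4) - 68) + A = (-100*(-4) - 68) + 1782516583/26 = (400 - 68) + 1782516583/26 = 332 + 1782516583/26 = 1782525215/26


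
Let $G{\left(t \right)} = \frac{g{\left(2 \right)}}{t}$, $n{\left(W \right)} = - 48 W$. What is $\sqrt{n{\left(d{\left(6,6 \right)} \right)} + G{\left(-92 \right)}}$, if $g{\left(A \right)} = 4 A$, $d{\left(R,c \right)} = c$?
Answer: $\frac{i \sqrt{152398}}{23} \approx 16.973 i$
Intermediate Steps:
$G{\left(t \right)} = \frac{8}{t}$ ($G{\left(t \right)} = \frac{4 \cdot 2}{t} = \frac{8}{t}$)
$\sqrt{n{\left(d{\left(6,6 \right)} \right)} + G{\left(-92 \right)}} = \sqrt{\left(-48\right) 6 + \frac{8}{-92}} = \sqrt{-288 + 8 \left(- \frac{1}{92}\right)} = \sqrt{-288 - \frac{2}{23}} = \sqrt{- \frac{6626}{23}} = \frac{i \sqrt{152398}}{23}$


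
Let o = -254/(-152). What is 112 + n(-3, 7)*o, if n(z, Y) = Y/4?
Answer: 34937/304 ≈ 114.92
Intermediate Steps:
n(z, Y) = Y/4 (n(z, Y) = Y*(¼) = Y/4)
o = 127/76 (o = -254*(-1/152) = 127/76 ≈ 1.6711)
112 + n(-3, 7)*o = 112 + ((¼)*7)*(127/76) = 112 + (7/4)*(127/76) = 112 + 889/304 = 34937/304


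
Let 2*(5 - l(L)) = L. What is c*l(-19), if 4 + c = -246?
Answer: -3625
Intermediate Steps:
c = -250 (c = -4 - 246 = -250)
l(L) = 5 - L/2
c*l(-19) = -250*(5 - ½*(-19)) = -250*(5 + 19/2) = -250*29/2 = -3625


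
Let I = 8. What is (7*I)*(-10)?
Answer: -560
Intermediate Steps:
(7*I)*(-10) = (7*8)*(-10) = 56*(-10) = -560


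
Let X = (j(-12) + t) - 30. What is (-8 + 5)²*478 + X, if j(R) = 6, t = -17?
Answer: 4261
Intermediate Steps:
X = -41 (X = (6 - 17) - 30 = -11 - 30 = -41)
(-8 + 5)²*478 + X = (-8 + 5)²*478 - 41 = (-3)²*478 - 41 = 9*478 - 41 = 4302 - 41 = 4261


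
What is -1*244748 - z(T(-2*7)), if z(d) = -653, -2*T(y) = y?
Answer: -244095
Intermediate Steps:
T(y) = -y/2
-1*244748 - z(T(-2*7)) = -1*244748 - 1*(-653) = -244748 + 653 = -244095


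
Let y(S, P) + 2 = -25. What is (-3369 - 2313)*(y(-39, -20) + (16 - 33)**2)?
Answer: -1488684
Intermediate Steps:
y(S, P) = -27 (y(S, P) = -2 - 25 = -27)
(-3369 - 2313)*(y(-39, -20) + (16 - 33)**2) = (-3369 - 2313)*(-27 + (16 - 33)**2) = -5682*(-27 + (-17)**2) = -5682*(-27 + 289) = -5682*262 = -1488684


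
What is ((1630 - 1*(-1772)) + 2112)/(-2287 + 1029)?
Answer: -2757/629 ≈ -4.3831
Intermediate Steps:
((1630 - 1*(-1772)) + 2112)/(-2287 + 1029) = ((1630 + 1772) + 2112)/(-1258) = (3402 + 2112)*(-1/1258) = 5514*(-1/1258) = -2757/629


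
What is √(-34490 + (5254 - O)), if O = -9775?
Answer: I*√19461 ≈ 139.5*I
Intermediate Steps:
√(-34490 + (5254 - O)) = √(-34490 + (5254 - 1*(-9775))) = √(-34490 + (5254 + 9775)) = √(-34490 + 15029) = √(-19461) = I*√19461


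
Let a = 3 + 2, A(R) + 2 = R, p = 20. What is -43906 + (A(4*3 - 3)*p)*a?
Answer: -43206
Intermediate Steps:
A(R) = -2 + R
a = 5
-43906 + (A(4*3 - 3)*p)*a = -43906 + ((-2 + (4*3 - 3))*20)*5 = -43906 + ((-2 + (12 - 3))*20)*5 = -43906 + ((-2 + 9)*20)*5 = -43906 + (7*20)*5 = -43906 + 140*5 = -43906 + 700 = -43206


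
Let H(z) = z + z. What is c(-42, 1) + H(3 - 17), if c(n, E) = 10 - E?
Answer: -19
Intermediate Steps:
H(z) = 2*z
c(-42, 1) + H(3 - 17) = (10 - 1*1) + 2*(3 - 17) = (10 - 1) + 2*(-14) = 9 - 28 = -19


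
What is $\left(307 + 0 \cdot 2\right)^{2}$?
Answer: $94249$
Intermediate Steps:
$\left(307 + 0 \cdot 2\right)^{2} = \left(307 + 0\right)^{2} = 307^{2} = 94249$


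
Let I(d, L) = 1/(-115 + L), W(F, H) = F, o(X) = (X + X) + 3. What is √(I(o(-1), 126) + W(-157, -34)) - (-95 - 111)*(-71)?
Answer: -14626 + I*√18986/11 ≈ -14626.0 + 12.526*I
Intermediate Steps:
o(X) = 3 + 2*X (o(X) = 2*X + 3 = 3 + 2*X)
√(I(o(-1), 126) + W(-157, -34)) - (-95 - 111)*(-71) = √(1/(-115 + 126) - 157) - (-95 - 111)*(-71) = √(1/11 - 157) - (-206)*(-71) = √(1/11 - 157) - 1*14626 = √(-1726/11) - 14626 = I*√18986/11 - 14626 = -14626 + I*√18986/11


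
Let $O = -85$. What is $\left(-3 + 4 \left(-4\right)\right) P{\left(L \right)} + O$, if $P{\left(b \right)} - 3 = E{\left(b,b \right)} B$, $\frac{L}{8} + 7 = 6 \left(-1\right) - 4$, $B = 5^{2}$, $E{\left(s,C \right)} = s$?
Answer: $64458$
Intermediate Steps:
$B = 25$
$L = -136$ ($L = -56 + 8 \left(6 \left(-1\right) - 4\right) = -56 + 8 \left(-6 - 4\right) = -56 + 8 \left(-10\right) = -56 - 80 = -136$)
$P{\left(b \right)} = 3 + 25 b$ ($P{\left(b \right)} = 3 + b 25 = 3 + 25 b$)
$\left(-3 + 4 \left(-4\right)\right) P{\left(L \right)} + O = \left(-3 + 4 \left(-4\right)\right) \left(3 + 25 \left(-136\right)\right) - 85 = \left(-3 - 16\right) \left(3 - 3400\right) - 85 = \left(-19\right) \left(-3397\right) - 85 = 64543 - 85 = 64458$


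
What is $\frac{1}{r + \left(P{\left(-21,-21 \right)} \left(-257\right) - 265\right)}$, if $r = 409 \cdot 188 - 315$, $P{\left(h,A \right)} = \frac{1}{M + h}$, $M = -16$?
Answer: $\frac{37}{2823801} \approx 1.3103 \cdot 10^{-5}$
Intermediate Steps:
$P{\left(h,A \right)} = \frac{1}{-16 + h}$
$r = 76577$ ($r = 76892 - 315 = 76577$)
$\frac{1}{r + \left(P{\left(-21,-21 \right)} \left(-257\right) - 265\right)} = \frac{1}{76577 - \left(265 - \frac{1}{-16 - 21} \left(-257\right)\right)} = \frac{1}{76577 - \left(265 - \frac{1}{-37} \left(-257\right)\right)} = \frac{1}{76577 - \frac{9548}{37}} = \frac{1}{\frac{2823801}{37}} = \frac{37}{2823801}$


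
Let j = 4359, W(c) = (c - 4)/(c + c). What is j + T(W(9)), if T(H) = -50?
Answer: 4309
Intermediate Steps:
W(c) = (-4 + c)/(2*c) (W(c) = (-4 + c)/((2*c)) = (-4 + c)*(1/(2*c)) = (-4 + c)/(2*c))
j + T(W(9)) = 4359 - 50 = 4309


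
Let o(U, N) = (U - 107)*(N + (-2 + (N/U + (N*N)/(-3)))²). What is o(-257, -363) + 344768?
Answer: -46383438959299916/66049 ≈ -7.0226e+11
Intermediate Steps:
o(U, N) = (-107 + U)*(N + (-2 - N²/3 + N/U)²) (o(U, N) = (-107 + U)*(N + (-2 + (N/U + N²*(-⅓)))²) = (-107 + U)*(N + (-2 + (N/U - N²/3))²) = (-107 + U)*(N + (-2 + (-N²/3 + N/U))²) = (-107 + U)*(N + (-2 - N²/3 + N/U)²))
o(-257, -363) + 344768 = (-107*(-363) - 363*(-257) - 107/9*(-3*(-363) + 6*(-257) - 257*(-363)²)²/(-257)² + (⅑)*(-3*(-363) + 6*(-257) - 257*(-363)²)²/(-257)) + 344768 = (38841 + 93291 - 107/9*1/66049*(1089 - 1542 - 257*131769)² + (⅑)*(-1/257)*(1089 - 1542 - 257*131769)²) + 344768 = (38841 + 93291 - 107/9*1/66049*(1089 - 1542 - 33864633)² + (⅑)*(-1/257)*(1089 - 1542 - 33864633)²) + 344768 = (38841 + 93291 - 107/9*1/66049*(-33865086)² + (⅑)*(-1/257)*(-33865086)²) + 344768 = (38841 + 93291 - 107/9*1/66049*1146844049787396 + (⅑)*(-1/257)*1146844049787396) + 344768 = (38841 + 93291 - 13634701480805708/66049 - 127427116643044/257) + 344768 = -46383461730881548/66049 + 344768 = -46383438959299916/66049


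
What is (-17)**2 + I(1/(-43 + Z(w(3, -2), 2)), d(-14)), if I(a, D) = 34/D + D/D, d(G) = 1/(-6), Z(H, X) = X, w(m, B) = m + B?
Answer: 86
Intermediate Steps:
w(m, B) = B + m
d(G) = -1/6
I(a, D) = 1 + 34/D (I(a, D) = 34/D + 1 = 1 + 34/D)
(-17)**2 + I(1/(-43 + Z(w(3, -2), 2)), d(-14)) = (-17)**2 + (34 - 1/6)/(-1/6) = 289 - 6*203/6 = 289 - 203 = 86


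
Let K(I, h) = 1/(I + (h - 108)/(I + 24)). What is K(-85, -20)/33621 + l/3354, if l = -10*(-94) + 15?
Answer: 320256863/1124756934 ≈ 0.28473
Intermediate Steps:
K(I, h) = 1/(I + (-108 + h)/(24 + I))
l = 955 (l = 940 + 15 = 955)
K(-85, -20)/33621 + l/3354 = ((24 - 85)/(-108 - 20 + (-85)**2 + 24*(-85)))/33621 + 955/3354 = (-61/(-108 - 20 + 7225 - 2040))*(1/33621) + 955*(1/3354) = (-61/5057)*(1/33621) + 955/3354 = ((1/5057)*(-61))*(1/33621) + 955/3354 = -61/5057*1/33621 + 955/3354 = -61/170021397 + 955/3354 = 320256863/1124756934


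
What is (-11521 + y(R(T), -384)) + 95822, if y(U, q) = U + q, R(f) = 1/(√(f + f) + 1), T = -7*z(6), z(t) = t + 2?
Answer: 2*(-41959*I + 167834*√7)/(-I + 4*√7) ≈ 83917.0 - 0.093653*I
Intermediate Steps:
z(t) = 2 + t
T = -56 (T = -7*(2 + 6) = -7*8 = -56)
R(f) = 1/(1 + √2*√f) (R(f) = 1/(√(2*f) + 1) = 1/(√2*√f + 1) = 1/(1 + √2*√f))
(-11521 + y(R(T), -384)) + 95822 = (-11521 + (1/(1 + √2*√(-56)) - 384)) + 95822 = (-11521 + (1/(1 + √2*(2*I*√14)) - 384)) + 95822 = (-11521 + (1/(1 + 4*I*√7) - 384)) + 95822 = (-11521 + (-384 + 1/(1 + 4*I*√7))) + 95822 = (-11905 + 1/(1 + 4*I*√7)) + 95822 = 83917 + 1/(1 + 4*I*√7)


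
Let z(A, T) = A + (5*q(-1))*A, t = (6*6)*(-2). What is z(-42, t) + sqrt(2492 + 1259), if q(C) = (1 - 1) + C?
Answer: 168 + 11*sqrt(31) ≈ 229.25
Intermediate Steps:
t = -72 (t = 36*(-2) = -72)
q(C) = C (q(C) = 0 + C = C)
z(A, T) = -4*A (z(A, T) = A + (5*(-1))*A = A - 5*A = -4*A)
z(-42, t) + sqrt(2492 + 1259) = -4*(-42) + sqrt(2492 + 1259) = 168 + sqrt(3751) = 168 + 11*sqrt(31)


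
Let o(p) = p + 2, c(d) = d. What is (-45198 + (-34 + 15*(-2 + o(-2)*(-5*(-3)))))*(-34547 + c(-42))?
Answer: 1565567318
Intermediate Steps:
o(p) = 2 + p
(-45198 + (-34 + 15*(-2 + o(-2)*(-5*(-3)))))*(-34547 + c(-42)) = (-45198 + (-34 + 15*(-2 + (2 - 2)*(-5*(-3)))))*(-34547 - 42) = (-45198 + (-34 + 15*(-2 + 0*15)))*(-34589) = (-45198 + (-34 + 15*(-2 + 0)))*(-34589) = (-45198 + (-34 + 15*(-2)))*(-34589) = (-45198 + (-34 - 30))*(-34589) = (-45198 - 64)*(-34589) = -45262*(-34589) = 1565567318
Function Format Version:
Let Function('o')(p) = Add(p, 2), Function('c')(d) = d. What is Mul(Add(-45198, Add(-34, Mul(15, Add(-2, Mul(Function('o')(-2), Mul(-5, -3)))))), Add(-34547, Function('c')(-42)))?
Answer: 1565567318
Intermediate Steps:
Function('o')(p) = Add(2, p)
Mul(Add(-45198, Add(-34, Mul(15, Add(-2, Mul(Function('o')(-2), Mul(-5, -3)))))), Add(-34547, Function('c')(-42))) = Mul(Add(-45198, Add(-34, Mul(15, Add(-2, Mul(Add(2, -2), Mul(-5, -3)))))), Add(-34547, -42)) = Mul(Add(-45198, Add(-34, Mul(15, Add(-2, Mul(0, 15))))), -34589) = Mul(Add(-45198, Add(-34, Mul(15, Add(-2, 0)))), -34589) = Mul(Add(-45198, Add(-34, Mul(15, -2))), -34589) = Mul(Add(-45198, Add(-34, -30)), -34589) = Mul(Add(-45198, -64), -34589) = Mul(-45262, -34589) = 1565567318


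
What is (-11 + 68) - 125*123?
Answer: -15318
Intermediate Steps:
(-11 + 68) - 125*123 = 57 - 15375 = -15318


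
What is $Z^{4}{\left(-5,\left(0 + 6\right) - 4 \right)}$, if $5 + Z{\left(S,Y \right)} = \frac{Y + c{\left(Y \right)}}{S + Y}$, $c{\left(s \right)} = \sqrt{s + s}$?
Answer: $\frac{130321}{81} \approx 1608.9$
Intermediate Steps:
$c{\left(s \right)} = \sqrt{2} \sqrt{s}$ ($c{\left(s \right)} = \sqrt{2 s} = \sqrt{2} \sqrt{s}$)
$Z{\left(S,Y \right)} = -5 + \frac{Y + \sqrt{2} \sqrt{Y}}{S + Y}$
$Z^{4}{\left(-5,\left(0 + 6\right) - 4 \right)} = \left(\frac{\left(-5\right) \left(-5\right) - 4 \left(\left(0 + 6\right) - 4\right) + \sqrt{2} \sqrt{\left(0 + 6\right) - 4}}{-5 + \left(\left(0 + 6\right) - 4\right)}\right)^{4} = \left(\frac{25 - 4 \left(6 - 4\right) + \sqrt{2} \sqrt{6 - 4}}{-5 + \left(6 - 4\right)}\right)^{4} = \left(\frac{25 - 8 + \sqrt{2} \sqrt{2}}{-5 + 2}\right)^{4} = \left(\frac{25 - 8 + 2}{-3}\right)^{4} = \left(\left(- \frac{1}{3}\right) 19\right)^{4} = \left(- \frac{19}{3}\right)^{4} = \frac{130321}{81}$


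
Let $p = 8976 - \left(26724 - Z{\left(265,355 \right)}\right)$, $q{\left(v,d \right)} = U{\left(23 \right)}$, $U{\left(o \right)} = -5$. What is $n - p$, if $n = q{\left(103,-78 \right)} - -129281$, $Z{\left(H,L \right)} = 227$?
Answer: $146797$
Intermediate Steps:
$q{\left(v,d \right)} = -5$
$n = 129276$ ($n = -5 - -129281 = -5 + 129281 = 129276$)
$p = -17521$ ($p = 8976 - \left(26724 - 227\right) = 8976 - 26497 = -17521$)
$n - p = 129276 - -17521 = 129276 + 17521 = 146797$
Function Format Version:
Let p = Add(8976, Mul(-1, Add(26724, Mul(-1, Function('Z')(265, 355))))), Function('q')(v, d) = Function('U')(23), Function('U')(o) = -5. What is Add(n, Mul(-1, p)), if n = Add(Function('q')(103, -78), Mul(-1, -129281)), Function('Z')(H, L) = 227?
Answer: 146797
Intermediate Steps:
Function('q')(v, d) = -5
n = 129276 (n = Add(-5, Mul(-1, -129281)) = Add(-5, 129281) = 129276)
p = -17521 (p = Add(8976, Mul(-1, Add(26724, Mul(-1, 227)))) = Add(8976, Mul(-1, Add(26724, -227))) = Add(8976, Mul(-1, 26497)) = Add(8976, -26497) = -17521)
Add(n, Mul(-1, p)) = Add(129276, Mul(-1, -17521)) = Add(129276, 17521) = 146797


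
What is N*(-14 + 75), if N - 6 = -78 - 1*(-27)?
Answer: -2745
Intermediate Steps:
N = -45 (N = 6 + (-78 - 1*(-27)) = 6 + (-78 + 27) = 6 - 51 = -45)
N*(-14 + 75) = -45*(-14 + 75) = -45*61 = -2745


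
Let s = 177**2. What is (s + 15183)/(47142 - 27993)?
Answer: 15504/6383 ≈ 2.4290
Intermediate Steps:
s = 31329
(s + 15183)/(47142 - 27993) = (31329 + 15183)/(47142 - 27993) = 46512/19149 = 46512*(1/19149) = 15504/6383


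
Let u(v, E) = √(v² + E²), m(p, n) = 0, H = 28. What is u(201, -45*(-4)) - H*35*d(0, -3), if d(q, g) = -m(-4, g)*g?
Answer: 3*√8089 ≈ 269.82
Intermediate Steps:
d(q, g) = 0 (d(q, g) = -0*g = -1*0 = 0)
u(v, E) = √(E² + v²)
u(201, -45*(-4)) - H*35*d(0, -3) = √((-45*(-4))² + 201²) - 28*35*0 = √(180² + 40401) - 980*0 = √(32400 + 40401) - 1*0 = √72801 + 0 = 3*√8089 + 0 = 3*√8089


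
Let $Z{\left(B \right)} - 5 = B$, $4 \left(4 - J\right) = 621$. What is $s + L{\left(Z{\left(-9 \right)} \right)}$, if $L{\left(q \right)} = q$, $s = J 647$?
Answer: $- \frac{391451}{4} \approx -97863.0$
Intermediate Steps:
$J = - \frac{605}{4}$ ($J = 4 - \frac{621}{4} = - \frac{605}{4} \approx -151.25$)
$Z{\left(B \right)} = 5 + B$
$s = - \frac{391435}{4}$ ($s = \left(- \frac{605}{4}\right) 647 = - \frac{391435}{4} \approx -97859.0$)
$s + L{\left(Z{\left(-9 \right)} \right)} = - \frac{391435}{4} + \left(5 - 9\right) = - \frac{391435}{4} - 4 = - \frac{391451}{4}$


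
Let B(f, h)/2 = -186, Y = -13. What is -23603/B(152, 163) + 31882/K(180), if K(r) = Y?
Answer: -11553265/4836 ≈ -2389.0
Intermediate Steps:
K(r) = -13
B(f, h) = -372 (B(f, h) = 2*(-186) = -372)
-23603/B(152, 163) + 31882/K(180) = -23603/(-372) + 31882/(-13) = -23603*(-1/372) + 31882*(-1/13) = 23603/372 - 31882/13 = -11553265/4836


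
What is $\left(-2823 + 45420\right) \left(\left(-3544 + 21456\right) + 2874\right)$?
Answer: $885421242$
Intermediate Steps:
$\left(-2823 + 45420\right) \left(\left(-3544 + 21456\right) + 2874\right) = 42597 \left(17912 + 2874\right) = 42597 \cdot 20786 = 885421242$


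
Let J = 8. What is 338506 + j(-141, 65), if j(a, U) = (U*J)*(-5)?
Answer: 335906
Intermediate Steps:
j(a, U) = -40*U (j(a, U) = (U*8)*(-5) = (8*U)*(-5) = -40*U)
338506 + j(-141, 65) = 338506 - 40*65 = 338506 - 2600 = 335906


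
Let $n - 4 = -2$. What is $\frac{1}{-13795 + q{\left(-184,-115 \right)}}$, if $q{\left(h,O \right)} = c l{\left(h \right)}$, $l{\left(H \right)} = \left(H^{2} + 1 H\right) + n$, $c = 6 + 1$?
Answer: $\frac{1}{221923} \approx 4.5061 \cdot 10^{-6}$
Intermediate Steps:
$n = 2$ ($n = 4 - 2 = 2$)
$c = 7$
$l{\left(H \right)} = 2 + H + H^{2}$ ($l{\left(H \right)} = \left(H^{2} + 1 H\right) + 2 = \left(H^{2} + H\right) + 2 = \left(H + H^{2}\right) + 2 = 2 + H + H^{2}$)
$q{\left(h,O \right)} = 14 + 7 h + 7 h^{2}$ ($q{\left(h,O \right)} = 7 \left(2 + h + h^{2}\right) = 14 + 7 h + 7 h^{2}$)
$\frac{1}{-13795 + q{\left(-184,-115 \right)}} = \frac{1}{-13795 + \left(14 + 7 \left(-184\right) + 7 \left(-184\right)^{2}\right)} = \frac{1}{-13795 + \left(14 - 1288 + 7 \cdot 33856\right)} = \frac{1}{-13795 + \left(14 - 1288 + 236992\right)} = \frac{1}{-13795 + 235718} = \frac{1}{221923}$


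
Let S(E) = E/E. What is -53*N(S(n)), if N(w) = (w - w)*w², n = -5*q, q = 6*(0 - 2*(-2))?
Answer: 0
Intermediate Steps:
q = 24 (q = 6*(0 + 4) = 6*4 = 24)
n = -120 (n = -5*24 = -120)
S(E) = 1
N(w) = 0 (N(w) = 0*w² = 0)
-53*N(S(n)) = -53*0 = 0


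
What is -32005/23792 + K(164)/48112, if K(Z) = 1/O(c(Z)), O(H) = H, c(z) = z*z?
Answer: -2588445083873/1924208263424 ≈ -1.3452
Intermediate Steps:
c(z) = z²
K(Z) = Z⁻² (K(Z) = 1/(Z²) = Z⁻²)
-32005/23792 + K(164)/48112 = -32005/23792 + 1/(164²*48112) = -32005*1/23792 + (1/26896)*(1/48112) = -32005/23792 + 1/1294020352 = -2588445083873/1924208263424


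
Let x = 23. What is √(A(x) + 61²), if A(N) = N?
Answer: 12*√26 ≈ 61.188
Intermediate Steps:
√(A(x) + 61²) = √(23 + 61²) = √(23 + 3721) = √3744 = 12*√26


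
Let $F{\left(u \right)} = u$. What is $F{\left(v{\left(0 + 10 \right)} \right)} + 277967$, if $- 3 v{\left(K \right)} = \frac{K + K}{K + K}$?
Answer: $\frac{833900}{3} \approx 2.7797 \cdot 10^{5}$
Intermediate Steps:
$v{\left(K \right)} = - \frac{1}{3}$ ($v{\left(K \right)} = - \frac{\left(K + K\right) \frac{1}{K + K}}{3} = - \frac{2 K \frac{1}{2 K}}{3} = \left(- \frac{1}{3}\right) 1 = - \frac{1}{3}$)
$F{\left(v{\left(0 + 10 \right)} \right)} + 277967 = - \frac{1}{3} + 277967 = \frac{833900}{3}$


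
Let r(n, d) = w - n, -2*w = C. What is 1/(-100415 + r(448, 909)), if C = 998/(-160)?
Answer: -160/16137581 ≈ -9.9147e-6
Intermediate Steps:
C = -499/80 (C = 998*(-1/160) = -499/80 ≈ -6.2375)
w = 499/160 (w = -½*(-499/80) = 499/160 ≈ 3.1188)
r(n, d) = 499/160 - n
1/(-100415 + r(448, 909)) = 1/(-100415 + (499/160 - 1*448)) = 1/(-100415 + (499/160 - 448)) = 1/(-100415 - 71181/160) = 1/(-16137581/160) = -160/16137581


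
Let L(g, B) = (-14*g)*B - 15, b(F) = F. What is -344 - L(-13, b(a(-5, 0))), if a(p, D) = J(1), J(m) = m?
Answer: -511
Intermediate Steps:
a(p, D) = 1
L(g, B) = -15 - 14*B*g (L(g, B) = -14*B*g - 15 = -15 - 14*B*g)
-344 - L(-13, b(a(-5, 0))) = -344 - (-15 - 14*1*(-13)) = -344 - (-15 + 182) = -344 - 1*167 = -344 - 167 = -511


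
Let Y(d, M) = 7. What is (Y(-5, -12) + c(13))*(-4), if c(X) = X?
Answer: -80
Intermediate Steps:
(Y(-5, -12) + c(13))*(-4) = (7 + 13)*(-4) = 20*(-4) = -80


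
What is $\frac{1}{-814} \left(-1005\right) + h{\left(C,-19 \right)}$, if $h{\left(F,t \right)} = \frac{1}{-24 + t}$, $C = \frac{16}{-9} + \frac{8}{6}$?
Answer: $\frac{42401}{35002} \approx 1.2114$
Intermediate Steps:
$C = - \frac{4}{9}$ ($C = 16 \left(- \frac{1}{9}\right) + 8 \cdot \frac{1}{6} = - \frac{16}{9} + \frac{4}{3} = - \frac{4}{9} \approx -0.44444$)
$\frac{1}{-814} \left(-1005\right) + h{\left(C,-19 \right)} = \frac{1}{-814} \left(-1005\right) + \frac{1}{-24 - 19} = \left(- \frac{1}{814}\right) \left(-1005\right) + \frac{1}{-43} = \frac{1005}{814} - \frac{1}{43} = \frac{42401}{35002}$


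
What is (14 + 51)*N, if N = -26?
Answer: -1690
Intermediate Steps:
(14 + 51)*N = (14 + 51)*(-26) = 65*(-26) = -1690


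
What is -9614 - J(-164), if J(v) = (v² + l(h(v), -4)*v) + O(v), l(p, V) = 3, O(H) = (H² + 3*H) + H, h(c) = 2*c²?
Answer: -62258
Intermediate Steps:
O(H) = H² + 4*H
J(v) = v² + 3*v + v*(4 + v) (J(v) = (v² + 3*v) + v*(4 + v) = v² + 3*v + v*(4 + v))
-9614 - J(-164) = -9614 - (-164)*(7 + 2*(-164)) = -9614 - (-164)*(7 - 328) = -9614 - (-164)*(-321) = -9614 - 1*52644 = -9614 - 52644 = -62258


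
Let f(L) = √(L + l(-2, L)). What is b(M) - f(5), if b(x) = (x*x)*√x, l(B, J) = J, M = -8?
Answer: -√10 + 128*I*√2 ≈ -3.1623 + 181.02*I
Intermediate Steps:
f(L) = √2*√L (f(L) = √(L + L) = √(2*L) = √2*√L)
b(x) = x^(5/2) (b(x) = x²*√x = x^(5/2))
b(M) - f(5) = (-8)^(5/2) - √2*√5 = 128*I*√2 - √10 = -√10 + 128*I*√2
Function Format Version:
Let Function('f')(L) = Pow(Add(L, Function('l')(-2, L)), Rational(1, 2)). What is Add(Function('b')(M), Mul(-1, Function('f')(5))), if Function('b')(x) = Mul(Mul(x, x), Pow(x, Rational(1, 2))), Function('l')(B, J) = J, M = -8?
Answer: Add(Mul(-1, Pow(10, Rational(1, 2))), Mul(128, I, Pow(2, Rational(1, 2)))) ≈ Add(-3.1623, Mul(181.02, I))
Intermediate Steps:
Function('f')(L) = Mul(Pow(2, Rational(1, 2)), Pow(L, Rational(1, 2))) (Function('f')(L) = Pow(Add(L, L), Rational(1, 2)) = Pow(Mul(2, L), Rational(1, 2)) = Mul(Pow(2, Rational(1, 2)), Pow(L, Rational(1, 2))))
Function('b')(x) = Pow(x, Rational(5, 2)) (Function('b')(x) = Mul(Pow(x, 2), Pow(x, Rational(1, 2))) = Pow(x, Rational(5, 2)))
Add(Function('b')(M), Mul(-1, Function('f')(5))) = Add(Pow(-8, Rational(5, 2)), Mul(-1, Mul(Pow(2, Rational(1, 2)), Pow(5, Rational(1, 2))))) = Add(Mul(128, I, Pow(2, Rational(1, 2))), Mul(-1, Pow(10, Rational(1, 2)))) = Add(Mul(-1, Pow(10, Rational(1, 2))), Mul(128, I, Pow(2, Rational(1, 2))))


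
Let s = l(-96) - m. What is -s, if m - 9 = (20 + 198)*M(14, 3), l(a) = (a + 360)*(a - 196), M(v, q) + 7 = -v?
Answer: 72519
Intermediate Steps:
M(v, q) = -7 - v
l(a) = (-196 + a)*(360 + a) (l(a) = (360 + a)*(-196 + a) = (-196 + a)*(360 + a))
m = -4569 (m = 9 + (20 + 198)*(-7 - 1*14) = 9 + 218*(-7 - 14) = 9 + 218*(-21) = 9 - 4578 = -4569)
s = -72519 (s = (-70560 + (-96)² + 164*(-96)) - 1*(-4569) = (-70560 + 9216 - 15744) + 4569 = -77088 + 4569 = -72519)
-s = -1*(-72519) = 72519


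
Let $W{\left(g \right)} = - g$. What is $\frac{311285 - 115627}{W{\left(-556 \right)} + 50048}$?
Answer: $\frac{97829}{25302} \approx 3.8665$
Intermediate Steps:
$\frac{311285 - 115627}{W{\left(-556 \right)} + 50048} = \frac{311285 - 115627}{\left(-1\right) \left(-556\right) + 50048} = \frac{195658}{556 + 50048} = \frac{195658}{50604} = 195658 \cdot \frac{1}{50604} = \frac{97829}{25302}$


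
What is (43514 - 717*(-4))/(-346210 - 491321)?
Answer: -46382/837531 ≈ -0.055379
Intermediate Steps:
(43514 - 717*(-4))/(-346210 - 491321) = (43514 + 2868)/(-837531) = 46382*(-1/837531) = -46382/837531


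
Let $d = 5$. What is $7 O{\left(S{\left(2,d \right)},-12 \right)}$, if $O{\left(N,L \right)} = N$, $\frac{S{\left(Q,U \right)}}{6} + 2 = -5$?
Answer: $-294$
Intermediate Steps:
$S{\left(Q,U \right)} = -42$ ($S{\left(Q,U \right)} = -12 + 6 \left(-5\right) = -12 - 30 = -42$)
$7 O{\left(S{\left(2,d \right)},-12 \right)} = 7 \left(-42\right) = -294$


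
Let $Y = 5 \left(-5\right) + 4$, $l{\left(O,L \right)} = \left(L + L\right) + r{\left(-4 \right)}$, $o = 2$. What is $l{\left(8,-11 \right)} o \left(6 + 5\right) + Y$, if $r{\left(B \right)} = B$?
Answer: $-593$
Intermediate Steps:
$l{\left(O,L \right)} = -4 + 2 L$ ($l{\left(O,L \right)} = \left(L + L\right) - 4 = 2 L - 4 = -4 + 2 L$)
$Y = -21$ ($Y = -25 + 4 = -21$)
$l{\left(8,-11 \right)} o \left(6 + 5\right) + Y = \left(-4 + 2 \left(-11\right)\right) 2 \left(6 + 5\right) - 21 = \left(-4 - 22\right) 2 \cdot 11 - 21 = \left(-26\right) 22 - 21 = -572 - 21 = -593$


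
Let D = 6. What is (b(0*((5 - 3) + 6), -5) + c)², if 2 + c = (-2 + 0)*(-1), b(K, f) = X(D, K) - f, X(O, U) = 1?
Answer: 36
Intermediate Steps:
b(K, f) = 1 - f
c = 0 (c = -2 + (-2 + 0)*(-1) = -2 - 2*(-1) = -2 + 2 = 0)
(b(0*((5 - 3) + 6), -5) + c)² = ((1 - 1*(-5)) + 0)² = ((1 + 5) + 0)² = (6 + 0)² = 6² = 36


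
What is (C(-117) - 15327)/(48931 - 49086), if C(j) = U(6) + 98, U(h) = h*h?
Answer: 15193/155 ≈ 98.019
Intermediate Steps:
U(h) = h**2
C(j) = 134 (C(j) = 6**2 + 98 = 36 + 98 = 134)
(C(-117) - 15327)/(48931 - 49086) = (134 - 15327)/(48931 - 49086) = -15193/(-155) = -15193*(-1/155) = 15193/155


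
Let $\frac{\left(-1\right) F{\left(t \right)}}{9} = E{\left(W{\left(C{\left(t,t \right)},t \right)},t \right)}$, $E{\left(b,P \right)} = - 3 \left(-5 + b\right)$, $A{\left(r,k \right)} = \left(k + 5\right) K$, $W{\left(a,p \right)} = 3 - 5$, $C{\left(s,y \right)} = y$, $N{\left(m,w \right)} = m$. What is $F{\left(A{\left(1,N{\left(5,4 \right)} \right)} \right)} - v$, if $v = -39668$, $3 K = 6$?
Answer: $39479$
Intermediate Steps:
$K = 2$ ($K = \frac{1}{3} \cdot 6 = 2$)
$W{\left(a,p \right)} = -2$ ($W{\left(a,p \right)} = 3 - 5 = -2$)
$A{\left(r,k \right)} = 10 + 2 k$ ($A{\left(r,k \right)} = \left(k + 5\right) 2 = \left(5 + k\right) 2 = 10 + 2 k$)
$E{\left(b,P \right)} = 15 - 3 b$
$F{\left(t \right)} = -189$ ($F{\left(t \right)} = - 9 \left(15 - -6\right) = - 9 \left(15 + 6\right) = \left(-9\right) 21 = -189$)
$F{\left(A{\left(1,N{\left(5,4 \right)} \right)} \right)} - v = -189 - -39668 = -189 + 39668 = 39479$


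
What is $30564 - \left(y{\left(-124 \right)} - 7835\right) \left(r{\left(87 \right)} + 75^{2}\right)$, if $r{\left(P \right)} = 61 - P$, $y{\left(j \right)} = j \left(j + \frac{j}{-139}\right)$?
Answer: $- \frac{5778527581}{139} \approx -4.1572 \cdot 10^{7}$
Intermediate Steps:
$y{\left(j \right)} = \frac{138 j^{2}}{139}$ ($y{\left(j \right)} = j \left(j + j \left(- \frac{1}{139}\right)\right) = j \left(j - \frac{j}{139}\right) = j \frac{138 j}{139} = \frac{138 j^{2}}{139}$)
$30564 - \left(y{\left(-124 \right)} - 7835\right) \left(r{\left(87 \right)} + 75^{2}\right) = 30564 - \left(\frac{138 \left(-124\right)^{2}}{139} - 7835\right) \left(\left(61 - 87\right) + 75^{2}\right) = 30564 - \left(\frac{138}{139} \cdot 15376 - 7835\right) \left(\left(61 - 87\right) + 5625\right) = 30564 - \left(\frac{2121888}{139} - 7835\right) \left(-26 + 5625\right) = 30564 - \frac{1032823}{139} \cdot 5599 = 30564 - \frac{5782775977}{139} = - \frac{5778527581}{139}$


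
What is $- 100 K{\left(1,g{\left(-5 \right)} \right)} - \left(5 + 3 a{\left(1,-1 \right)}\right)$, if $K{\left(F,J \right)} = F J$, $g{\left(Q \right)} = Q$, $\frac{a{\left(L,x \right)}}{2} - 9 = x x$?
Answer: $435$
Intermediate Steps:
$a{\left(L,x \right)} = 18 + 2 x^{2}$ ($a{\left(L,x \right)} = 18 + 2 x x = 18 + 2 x^{2}$)
$- 100 K{\left(1,g{\left(-5 \right)} \right)} - \left(5 + 3 a{\left(1,-1 \right)}\right) = - 100 \cdot 1 \left(-5\right) - \left(5 + 3 \left(18 + 2 \left(-1\right)^{2}\right)\right) = \left(-100\right) \left(-5\right) - \left(5 + 3 \left(18 + 2 \cdot 1\right)\right) = 500 - \left(5 + 3 \left(18 + 2\right)\right) = 500 - 65 = 435$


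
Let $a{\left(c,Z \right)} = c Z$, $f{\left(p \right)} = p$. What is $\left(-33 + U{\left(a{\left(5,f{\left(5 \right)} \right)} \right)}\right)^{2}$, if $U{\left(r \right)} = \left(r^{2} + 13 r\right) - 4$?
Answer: $833569$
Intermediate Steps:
$a{\left(c,Z \right)} = Z c$
$U{\left(r \right)} = -4 + r^{2} + 13 r$
$\left(-33 + U{\left(a{\left(5,f{\left(5 \right)} \right)} \right)}\right)^{2} = \left(-33 + \left(-4 + \left(5 \cdot 5\right)^{2} + 13 \cdot 5 \cdot 5\right)\right)^{2} = \left(-33 + \left(-4 + 25^{2} + 13 \cdot 25\right)\right)^{2} = \left(-33 + \left(-4 + 625 + 325\right)\right)^{2} = \left(-33 + 946\right)^{2} = 913^{2} = 833569$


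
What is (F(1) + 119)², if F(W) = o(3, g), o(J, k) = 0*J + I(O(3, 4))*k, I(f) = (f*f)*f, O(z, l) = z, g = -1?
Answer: 8464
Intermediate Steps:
I(f) = f³ (I(f) = f²*f = f³)
o(J, k) = 27*k (o(J, k) = 0*J + 3³*k = 0 + 27*k = 27*k)
F(W) = -27 (F(W) = 27*(-1) = -27)
(F(1) + 119)² = (-27 + 119)² = 92² = 8464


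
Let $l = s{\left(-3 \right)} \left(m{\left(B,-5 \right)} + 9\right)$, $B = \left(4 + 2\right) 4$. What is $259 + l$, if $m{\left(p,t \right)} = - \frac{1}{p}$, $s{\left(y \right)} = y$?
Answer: $\frac{1857}{8} \approx 232.13$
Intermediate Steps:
$B = 24$ ($B = 6 \cdot 4 = 24$)
$l = - \frac{215}{8}$ ($l = - 3 \left(- \frac{1}{24} + 9\right) = \left(-3\right) \frac{215}{24} = - \frac{215}{8} \approx -26.875$)
$259 + l = 259 - \frac{215}{8} = \frac{1857}{8}$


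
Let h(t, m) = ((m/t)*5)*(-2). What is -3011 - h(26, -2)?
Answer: -39153/13 ≈ -3011.8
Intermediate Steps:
h(t, m) = -10*m/t (h(t, m) = (5*m/t)*(-2) = -10*m/t)
-3011 - h(26, -2) = -3011 - (-10)*(-2)/26 = -3011 - 1*10/13 = -3011 - 10/13 = -39153/13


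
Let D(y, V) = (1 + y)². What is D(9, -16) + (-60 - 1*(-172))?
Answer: 212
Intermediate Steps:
D(9, -16) + (-60 - 1*(-172)) = (1 + 9)² + (-60 - 1*(-172)) = 10² + (-60 + 172) = 100 + 112 = 212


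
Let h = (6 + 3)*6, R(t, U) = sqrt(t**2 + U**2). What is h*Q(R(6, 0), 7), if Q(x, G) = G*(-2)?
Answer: -756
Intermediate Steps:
R(t, U) = sqrt(U**2 + t**2)
Q(x, G) = -2*G
h = 54 (h = 9*6 = 54)
h*Q(R(6, 0), 7) = 54*(-2*7) = 54*(-14) = -756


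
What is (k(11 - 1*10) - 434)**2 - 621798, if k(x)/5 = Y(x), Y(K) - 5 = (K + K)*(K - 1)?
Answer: -454517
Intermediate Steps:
Y(K) = 5 + 2*K*(-1 + K) (Y(K) = 5 + (K + K)*(K - 1) = 5 + (2*K)*(-1 + K) = 5 + 2*K*(-1 + K))
k(x) = 25 - 10*x + 10*x**2 (k(x) = 5*(5 - 2*x + 2*x**2) = 25 - 10*x + 10*x**2)
(k(11 - 1*10) - 434)**2 - 621798 = ((25 - 10*(11 - 1*10) + 10*(11 - 1*10)**2) - 434)**2 - 621798 = ((25 - 10*(11 - 10) + 10*(11 - 10)**2) - 434)**2 - 621798 = ((25 - 10*1 + 10*1**2) - 434)**2 - 621798 = ((25 - 10 + 10*1) - 434)**2 - 621798 = ((25 - 10 + 10) - 434)**2 - 621798 = (25 - 434)**2 - 621798 = (-409)**2 - 621798 = 167281 - 621798 = -454517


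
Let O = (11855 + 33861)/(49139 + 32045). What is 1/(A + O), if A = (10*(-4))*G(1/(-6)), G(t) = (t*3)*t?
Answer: -60888/168673 ≈ -0.36098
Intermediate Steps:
G(t) = 3*t² (G(t) = (3*t)*t = 3*t²)
A = -10/3 (A = (10*(-4))*(3*(1/(-6))²) = -120*(-⅙)² = -120/36 = -40*1/12 = -10/3 ≈ -3.3333)
O = 11429/20296 (O = 45716/81184 = 45716*(1/81184) = 11429/20296 ≈ 0.56312)
1/(A + O) = 1/(-10/3 + 11429/20296) = 1/(-168673/60888) = -60888/168673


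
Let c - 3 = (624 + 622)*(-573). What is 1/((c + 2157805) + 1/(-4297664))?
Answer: 4297664/6205182166399 ≈ 6.9259e-7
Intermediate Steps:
c = -713955 (c = 3 + (624 + 622)*(-573) = 3 + 1246*(-573) = 3 - 713958 = -713955)
1/((c + 2157805) + 1/(-4297664)) = 1/((-713955 + 2157805) + 1/(-4297664)) = 1/(1443850 - 1/4297664) = 1/(6205182166399/4297664) = 4297664/6205182166399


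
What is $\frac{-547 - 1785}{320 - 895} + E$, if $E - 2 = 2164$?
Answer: $\frac{1247782}{575} \approx 2170.1$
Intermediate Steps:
$E = 2166$ ($E = 2 + 2164 = 2166$)
$\frac{-547 - 1785}{320 - 895} + E = \frac{-547 - 1785}{320 - 895} + 2166 = - \frac{2332}{-575} + 2166 = \left(-2332\right) \left(- \frac{1}{575}\right) + 2166 = \frac{2332}{575} + 2166 = \frac{1247782}{575}$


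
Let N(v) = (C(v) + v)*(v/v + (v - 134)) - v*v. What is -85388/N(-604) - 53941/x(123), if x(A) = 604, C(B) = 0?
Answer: -7259541/80332 ≈ -90.369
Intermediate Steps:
N(v) = -v² + v*(-133 + v) (N(v) = (0 + v)*(v/v + (v - 134)) - v*v = v*(1 + (-134 + v)) - v² = v*(-133 + v) - v² = -v² + v*(-133 + v))
-85388/N(-604) - 53941/x(123) = -85388/((-133*(-604))) - 53941/604 = -85388/80332 - 53941*1/604 = -85388*1/80332 - 53941/604 = -21347/20083 - 53941/604 = -7259541/80332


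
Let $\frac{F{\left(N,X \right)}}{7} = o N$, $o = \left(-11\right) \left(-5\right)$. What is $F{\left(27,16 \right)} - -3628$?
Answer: $14023$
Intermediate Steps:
$o = 55$
$F{\left(N,X \right)} = 385 N$ ($F{\left(N,X \right)} = 7 \cdot 55 N = 385 N$)
$F{\left(27,16 \right)} - -3628 = 385 \cdot 27 - -3628 = 10395 + 3628 = 14023$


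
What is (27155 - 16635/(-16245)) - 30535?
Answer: -3659431/1083 ≈ -3379.0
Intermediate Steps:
(27155 - 16635/(-16245)) - 30535 = (27155 - 16635*(-1/16245)) - 30535 = (27155 + 1109/1083) - 30535 = 29409974/1083 - 30535 = -3659431/1083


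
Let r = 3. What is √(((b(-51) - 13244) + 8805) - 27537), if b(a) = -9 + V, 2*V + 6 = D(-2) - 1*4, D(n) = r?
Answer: I*√127954/2 ≈ 178.85*I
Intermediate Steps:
D(n) = 3
V = -7/2 (V = -3 + (3 - 1*4)/2 = -3 + (3 - 4)/2 = -3 + (½)*(-1) = -3 - ½ = -7/2 ≈ -3.5000)
b(a) = -25/2 (b(a) = -9 - 7/2 = -25/2)
√(((b(-51) - 13244) + 8805) - 27537) = √(((-25/2 - 13244) + 8805) - 27537) = √((-26513/2 + 8805) - 27537) = √(-8903/2 - 27537) = √(-63977/2) = I*√127954/2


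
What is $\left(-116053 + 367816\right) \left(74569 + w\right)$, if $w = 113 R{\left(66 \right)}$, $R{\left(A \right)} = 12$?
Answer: $19115105775$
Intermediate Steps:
$w = 1356$ ($w = 113 \cdot 12 = 1356$)
$\left(-116053 + 367816\right) \left(74569 + w\right) = \left(-116053 + 367816\right) \left(74569 + 1356\right) = 251763 \cdot 75925 = 19115105775$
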